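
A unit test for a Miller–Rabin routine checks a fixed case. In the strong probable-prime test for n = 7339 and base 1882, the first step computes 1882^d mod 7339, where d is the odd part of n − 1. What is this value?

5668

n − 1 = 7338 = 2^1 · 3669, so s = 1 and d = 3669.
Repeated squaring mod 7339: 1882^1 ≡ 1882, 1882^2 ≡ 4526, 1882^4 ≡ 1527, 1882^8 ≡ 5266, 1882^16 ≡ 4014, 1882^32 ≡ 3091, 1882^64 ≡ 6242, 1882^128 ≡ 7152, 1882^256 ≡ 5613, 1882^512 ≡ 6781, 1882^1024 ≡ 3126, 1882^2048 ≡ 3667.
3669 = 2048 + 1024 + 512 + 64 + 16 + 4 + 1, so 1882^3669 ≡ 3667·3126·6781·6242·4014·1527·1882 ≡ 5668 (mod 7339).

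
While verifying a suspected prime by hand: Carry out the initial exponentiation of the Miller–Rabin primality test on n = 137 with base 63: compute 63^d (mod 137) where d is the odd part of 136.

136

n − 1 = 136 = 2^3 · 17, so s = 3 and d = 17.
63^17 mod 137 = 136.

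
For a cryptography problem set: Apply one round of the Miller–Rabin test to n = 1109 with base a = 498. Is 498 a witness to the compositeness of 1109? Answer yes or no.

n − 1 = 1108 = 2^2 · 277, so s = 2 and d = 277.
x_0 = 498^277 mod 1109 = 1.
x_0 = 1, so 498 is not a witness.

no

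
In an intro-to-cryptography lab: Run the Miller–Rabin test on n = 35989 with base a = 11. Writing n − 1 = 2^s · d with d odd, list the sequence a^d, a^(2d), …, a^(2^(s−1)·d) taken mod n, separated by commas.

6759, 14040

n − 1 = 35988 = 2^2 · 8997, so s = 2 and d = 8997.
x_0 = 11^8997 mod 35989 = 6759.
x_1 = 6759^2 mod 35989 = 14040.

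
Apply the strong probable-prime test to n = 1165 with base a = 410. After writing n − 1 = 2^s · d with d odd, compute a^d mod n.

755

n − 1 = 1164 = 2^2 · 291, so s = 2 and d = 291.
410^291 mod 1165 = 755.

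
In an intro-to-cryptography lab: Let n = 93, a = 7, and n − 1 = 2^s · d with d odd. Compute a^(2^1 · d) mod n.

n − 1 = 92 = 2^2 · 23, so s = 2 and d = 23.
Repeated squaring mod 93: 7^1 ≡ 7, 7^2 ≡ 49, 7^4 ≡ 76, 7^8 ≡ 10, 7^16 ≡ 7.
23 = 16 + 4 + 2 + 1, so 7^23 ≡ 7·76·49·7 ≡ 10 (mod 93).
x_0 = 10.
x_1 = 10^2 mod 93 = 7.

7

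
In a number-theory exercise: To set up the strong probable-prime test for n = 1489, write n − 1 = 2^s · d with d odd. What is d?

93

Halving: 1488 → 744 → 372 → 186 → 93; 93 is odd.
So 1488 = 2^4 · 93.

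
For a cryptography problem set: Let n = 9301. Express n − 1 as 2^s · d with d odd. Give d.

2325

Halving: 9300 → 4650 → 2325; 2325 is odd.
So 9300 = 2^2 · 2325.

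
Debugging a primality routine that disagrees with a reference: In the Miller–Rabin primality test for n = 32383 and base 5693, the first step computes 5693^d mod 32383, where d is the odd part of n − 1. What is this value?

n − 1 = 32382 = 2^1 · 16191, so s = 1 and d = 16191.
5693^16191 mod 32383 = 21722.

21722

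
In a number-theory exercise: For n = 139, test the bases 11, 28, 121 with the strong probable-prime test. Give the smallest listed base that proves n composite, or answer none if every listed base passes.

none

n − 1 = 138 = 2^1 · 69, so s = 1 and d = 69.
Base 11: x_0 = 11^69 mod 139 = 1. x_0 = 1, so 11 is not a witness.
Base 28: x_0 = 28^69 mod 139 = 1. x_0 = 1, so 28 is not a witness.
Base 121: x_0 = 121^69 mod 139 = 1. x_0 = 1, so 121 is not a witness.
No listed base is a witness for 139.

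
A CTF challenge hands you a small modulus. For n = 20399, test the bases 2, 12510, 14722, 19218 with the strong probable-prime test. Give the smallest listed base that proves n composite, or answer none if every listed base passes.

n − 1 = 20398 = 2^1 · 10199, so s = 1 and d = 10199.
Base 2: x_0 = 2^10199 mod 20399 = 1. x_0 = 1, so 2 is not a witness.
Base 12510: x_0 = 12510^10199 mod 20399 = 1. x_0 = 1, so 12510 is not a witness.
Base 14722: x_0 = 14722^10199 mod 20399 = 1. x_0 = 1, so 14722 is not a witness.
Base 19218: x_0 = 19218^10199 mod 20399 = 20398. x_0 = 20398 ≡ −1, so 19218 is not a witness.
No listed base is a witness for 20399.

none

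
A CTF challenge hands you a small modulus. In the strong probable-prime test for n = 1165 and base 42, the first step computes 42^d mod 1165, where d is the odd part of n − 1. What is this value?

n − 1 = 1164 = 2^2 · 291, so s = 2 and d = 291.
42^291 mod 1165 = 243.

243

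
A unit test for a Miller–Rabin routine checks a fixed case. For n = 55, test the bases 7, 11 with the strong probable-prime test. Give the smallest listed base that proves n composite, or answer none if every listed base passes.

n − 1 = 54 = 2^1 · 27, so s = 1 and d = 27.
Base 7: x_0 = 7^27 mod 55 = 28. x_0 ∉ {1, 54} and s = 1, so 7 is a Miller–Rabin witness and 55 is composite.
Base 11: x_0 = 11^27 mod 55 = 11. x_0 ∉ {1, 54} and s = 1, so 11 is a Miller–Rabin witness and 55 is composite.
The smallest witness among the given bases is 7.

7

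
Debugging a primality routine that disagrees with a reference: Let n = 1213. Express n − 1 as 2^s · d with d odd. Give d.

Halving: 1212 → 606 → 303; 303 is odd.
So 1212 = 2^2 · 303.

303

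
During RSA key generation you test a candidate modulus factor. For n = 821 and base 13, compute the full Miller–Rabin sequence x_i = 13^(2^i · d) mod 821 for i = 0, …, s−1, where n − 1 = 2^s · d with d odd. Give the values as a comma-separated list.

526, 820

n − 1 = 820 = 2^2 · 205, so s = 2 and d = 205.
x_0 = 13^205 mod 821 = 526.
x_1 = 526^2 mod 821 = 820.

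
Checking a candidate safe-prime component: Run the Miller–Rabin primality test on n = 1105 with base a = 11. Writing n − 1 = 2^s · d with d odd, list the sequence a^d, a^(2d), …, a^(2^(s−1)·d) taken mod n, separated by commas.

n − 1 = 1104 = 2^4 · 69, so s = 4 and d = 69.
x_0 = 11^69 mod 1105 = 996.
x_1 = 996^2 mod 1105 = 831.
x_2 = 831^2 mod 1105 = 1041.
x_3 = 1041^2 mod 1105 = 781.

996, 831, 1041, 781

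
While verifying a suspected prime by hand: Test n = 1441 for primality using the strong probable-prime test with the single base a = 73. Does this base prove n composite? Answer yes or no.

n − 1 = 1440 = 2^5 · 45, so s = 5 and d = 45.
x_0 = 73^45 mod 1441 = 1440.
x_0 = 1440 ≡ −1, so 73 is not a witness.

no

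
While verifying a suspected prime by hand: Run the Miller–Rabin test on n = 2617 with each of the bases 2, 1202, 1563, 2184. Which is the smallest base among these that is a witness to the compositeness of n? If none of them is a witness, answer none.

n − 1 = 2616 = 2^3 · 327, so s = 3 and d = 327.
Base 2: x_0 = 2^327 mod 2617 = 1950. x_0 is neither 1 nor 2616, so continue squaring. x_1 = 1950^2 mod 2617 = 2616. x_1 ≡ −1, so 2 is not a witness.
Base 1202: x_0 = 1202^327 mod 2617 = 608. x_0 is neither 1 nor 2616, so continue squaring. x_1 = 608^2 mod 2617 = 667. x_2 = 667^2 mod 2617 = 2616. x_2 ≡ −1, so 1202 is not a witness.
Base 1563: x_0 = 1563^327 mod 2617 = 2518. x_0 is neither 1 nor 2616, so continue squaring. x_1 = 2518^2 mod 2617 = 1950. x_2 = 1950^2 mod 2617 = 2616. x_2 ≡ −1, so 1563 is not a witness.
Base 2184: x_0 = 2184^327 mod 2617 = 608. x_0 is neither 1 nor 2616, so continue squaring. x_1 = 608^2 mod 2617 = 667. x_2 = 667^2 mod 2617 = 2616. x_2 ≡ −1, so 2184 is not a witness.
No listed base is a witness for 2617.

none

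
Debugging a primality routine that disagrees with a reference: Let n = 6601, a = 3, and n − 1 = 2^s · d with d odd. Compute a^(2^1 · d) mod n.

n − 1 = 6600 = 2^3 · 825, so s = 3 and d = 825.
x_0 = 3^825 mod 6601 = 3037.
x_1 = 3037^2 mod 6601 = 1772.

1772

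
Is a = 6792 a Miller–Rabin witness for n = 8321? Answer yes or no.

no

n − 1 = 8320 = 2^7 · 65, so s = 7 and d = 65.
x_0 = 6792^65 mod 8321 = 4581.
x_0 is neither 1 nor 8320, so continue squaring.
x_1 = 4581^2 mod 8321 = 8320.
x_1 ≡ −1, so 6792 is not a witness.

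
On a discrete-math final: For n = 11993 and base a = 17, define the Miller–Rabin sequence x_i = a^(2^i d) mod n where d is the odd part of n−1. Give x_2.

11282

n − 1 = 11992 = 2^3 · 1499, so s = 3 and d = 1499.
Repeated squaring mod 11993: 17^1 ≡ 17, 17^2 ≡ 289, 17^4 ≡ 11563, 17^8 ≡ 5005, 17^16 ≡ 8641, 17^32 ≡ 10456, 17^64 ≡ 11741, 17^128 ≡ 3539, 17^256 ≡ 3829, 17^512 ≡ 5795, 17^1024 ≡ 1625.
1499 = 1024 + 256 + 128 + 64 + 16 + 8 + 2 + 1, so 17^1499 ≡ 1625·3829·3539·11741·8641·5005·289·17 ≡ 6333 (mod 11993).
x_0 = 6333.
x_1 = 6333^2 mod 11993 = 2297.
x_2 = 2297^2 mod 11993 = 11282.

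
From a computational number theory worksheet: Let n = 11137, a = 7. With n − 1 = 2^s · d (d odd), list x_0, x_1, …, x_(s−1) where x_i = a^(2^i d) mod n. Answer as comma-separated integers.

n − 1 = 11136 = 2^7 · 87, so s = 7 and d = 87.
x_0 = 7^87 mod 11137 = 5761.
x_1 = 5761^2 mod 11137 = 861.
x_2 = 861^2 mod 11137 = 6279.
x_3 = 6279^2 mod 11137 = 861.
x_4 = 861^2 mod 11137 = 6279.
x_5 = 6279^2 mod 11137 = 861.
x_6 = 861^2 mod 11137 = 6279.

5761, 861, 6279, 861, 6279, 861, 6279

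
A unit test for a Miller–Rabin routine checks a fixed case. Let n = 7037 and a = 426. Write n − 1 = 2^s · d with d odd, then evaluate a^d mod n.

5111

n − 1 = 7036 = 2^2 · 1759, so s = 2 and d = 1759.
426^1759 mod 7037 = 5111.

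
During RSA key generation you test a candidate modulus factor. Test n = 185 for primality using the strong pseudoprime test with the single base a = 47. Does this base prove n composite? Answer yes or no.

n − 1 = 184 = 2^3 · 23, so s = 3 and d = 23.
x_0 = 47^23 mod 185 = 63.
x_0 is neither 1 nor 184, so continue squaring.
x_1 = 63^2 mod 185 = 84.
x_2 = 84^2 mod 185 = 26.
Reached i = s−1 = 2 without hitting −1: 47 is a Miller–Rabin witness and 185 is composite.

yes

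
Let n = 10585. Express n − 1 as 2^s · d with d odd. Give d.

Halving: 10584 → 5292 → 2646 → 1323; 1323 is odd.
So 10584 = 2^3 · 1323.

1323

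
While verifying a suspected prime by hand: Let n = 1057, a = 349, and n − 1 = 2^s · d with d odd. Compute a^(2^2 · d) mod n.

n − 1 = 1056 = 2^5 · 33, so s = 5 and d = 33.
x_0 = 349^33 mod 1057 = 846.
x_1 = 846^2 mod 1057 = 127.
x_2 = 127^2 mod 1057 = 274.

274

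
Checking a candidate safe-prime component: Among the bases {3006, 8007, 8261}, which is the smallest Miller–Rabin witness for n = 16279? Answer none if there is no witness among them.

3006

n − 1 = 16278 = 2^1 · 8139, so s = 1 and d = 8139.
Base 3006: x_0 = 3006^8139 mod 16279 = 14826. x_0 ∉ {1, 16278} and s = 1, so 3006 is a Miller–Rabin witness and 16279 is composite.
Base 8007: x_0 = 8007^8139 mod 16279 = 7835. x_0 ∉ {1, 16278} and s = 1, so 8007 is a Miller–Rabin witness and 16279 is composite.
Base 8261: x_0 = 8261^8139 mod 16279 = 15160. x_0 ∉ {1, 16278} and s = 1, so 8261 is a Miller–Rabin witness and 16279 is composite.
The smallest witness among the given bases is 3006.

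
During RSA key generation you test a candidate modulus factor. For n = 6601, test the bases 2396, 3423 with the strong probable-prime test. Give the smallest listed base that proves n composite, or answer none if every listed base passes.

3423

n − 1 = 6600 = 2^3 · 825, so s = 3 and d = 825.
Base 2396: x_0 = 2396^825 mod 6601 = 1. x_0 = 1, so 2396 is not a witness.
Base 3423: x_0 = 3423^825 mod 6601 = 1057. x_0 is neither 1 nor 6600, so continue squaring. x_1 = 1057^2 mod 6601 = 1680. x_2 = 1680^2 mod 6601 = 3773. Reached i = s−1 = 2 without hitting −1: 3423 is a Miller–Rabin witness and 6601 is composite.
The smallest witness among the given bases is 3423.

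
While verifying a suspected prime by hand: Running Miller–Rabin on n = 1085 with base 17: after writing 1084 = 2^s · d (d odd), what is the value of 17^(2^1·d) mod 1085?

n − 1 = 1084 = 2^2 · 271, so s = 2 and d = 271.
x_0 = 17^271 mod 1085 = 668.
x_1 = 668^2 mod 1085 = 289.

289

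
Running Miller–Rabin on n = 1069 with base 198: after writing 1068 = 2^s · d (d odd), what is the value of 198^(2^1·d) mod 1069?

1

n − 1 = 1068 = 2^2 · 267, so s = 2 and d = 267.
x_0 = 198^267 mod 1069 = 1068.
x_1 = 1068^2 mod 1069 = 1.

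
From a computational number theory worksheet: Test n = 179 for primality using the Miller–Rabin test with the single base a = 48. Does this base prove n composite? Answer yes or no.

n − 1 = 178 = 2^1 · 89, so s = 1 and d = 89.
x_0 = 48^89 mod 179 = 1.
x_0 = 1, so 48 is not a witness.

no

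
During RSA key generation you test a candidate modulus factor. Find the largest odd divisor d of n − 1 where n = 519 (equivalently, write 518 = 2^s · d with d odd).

Halving: 518 → 259; 259 is odd.
So 518 = 2^1 · 259.

259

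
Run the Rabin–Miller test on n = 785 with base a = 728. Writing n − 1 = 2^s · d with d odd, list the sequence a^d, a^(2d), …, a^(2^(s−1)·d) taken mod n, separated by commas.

n − 1 = 784 = 2^4 · 49, so s = 4 and d = 49.
x_0 = 728^49 mod 785 = 438.
x_1 = 438^2 mod 785 = 304.
x_2 = 304^2 mod 785 = 571.
x_3 = 571^2 mod 785 = 266.

438, 304, 571, 266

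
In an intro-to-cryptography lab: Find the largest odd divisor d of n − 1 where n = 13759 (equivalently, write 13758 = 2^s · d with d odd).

6879

Halving: 13758 → 6879; 6879 is odd.
So 13758 = 2^1 · 6879.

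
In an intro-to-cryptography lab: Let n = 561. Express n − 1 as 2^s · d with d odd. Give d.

Halving: 560 → 280 → 140 → 70 → 35; 35 is odd.
So 560 = 2^4 · 35.

35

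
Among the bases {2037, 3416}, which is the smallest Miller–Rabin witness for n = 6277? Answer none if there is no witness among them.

none

n − 1 = 6276 = 2^2 · 1569, so s = 2 and d = 1569.
Base 2037: x_0 = 2037^1569 mod 6277 = 6276. x_0 = 6276 ≡ −1, so 2037 is not a witness.
Base 3416: x_0 = 3416^1569 mod 6277 = 1033. x_0 is neither 1 nor 6276, so continue squaring. x_1 = 1033^2 mod 6277 = 6276. x_1 ≡ −1, so 3416 is not a witness.
No listed base is a witness for 6277.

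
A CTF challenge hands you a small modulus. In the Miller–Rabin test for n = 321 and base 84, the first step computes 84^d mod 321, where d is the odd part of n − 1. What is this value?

135

n − 1 = 320 = 2^6 · 5, so s = 6 and d = 5.
84^5 mod 321 = 135.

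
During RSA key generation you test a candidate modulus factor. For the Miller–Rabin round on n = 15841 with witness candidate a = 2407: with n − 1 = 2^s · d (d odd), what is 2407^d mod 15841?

13796

n − 1 = 15840 = 2^5 · 495, so s = 5 and d = 495.
Repeated squaring mod 15841: 2407^1 ≡ 2407, 2407^2 ≡ 11684, 2407^4 ≡ 13959, 2407^8 ≡ 9381, 2407^16 ≡ 6406, 2407^32 ≡ 8646, 2407^64 ≡ 15478, 2407^128 ≡ 5041, 2407^256 ≡ 2717.
495 = 256 + 128 + 64 + 32 + 8 + 4 + 2 + 1, so 2407^495 ≡ 2717·5041·15478·8646·9381·13959·11684·2407 ≡ 13796 (mod 15841).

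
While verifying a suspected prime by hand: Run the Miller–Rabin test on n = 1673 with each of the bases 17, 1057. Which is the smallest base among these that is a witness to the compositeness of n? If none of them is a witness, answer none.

n − 1 = 1672 = 2^3 · 209, so s = 3 and d = 209.
Base 17: x_0 = 17^209 mod 1673 = 1020. x_0 is neither 1 nor 1672, so continue squaring. x_1 = 1020^2 mod 1673 = 1467. x_2 = 1467^2 mod 1673 = 611. Reached i = s−1 = 2 without hitting −1: 17 is a Miller–Rabin witness and 1673 is composite.
Base 1057: x_0 = 1057^209 mod 1673 = 455. x_0 is neither 1 nor 1672, so continue squaring. x_1 = 455^2 mod 1673 = 1246. x_2 = 1246^2 mod 1673 = 1645. Reached i = s−1 = 2 without hitting −1: 1057 is a Miller–Rabin witness and 1673 is composite.
The smallest witness among the given bases is 17.

17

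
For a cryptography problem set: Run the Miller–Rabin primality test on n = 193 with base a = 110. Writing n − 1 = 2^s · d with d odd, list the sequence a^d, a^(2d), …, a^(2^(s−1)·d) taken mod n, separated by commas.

n − 1 = 192 = 2^6 · 3, so s = 6 and d = 3.
x_0 = 110^3 mod 193 = 72.
x_1 = 72^2 mod 193 = 166.
x_2 = 166^2 mod 193 = 150.
x_3 = 150^2 mod 193 = 112.
x_4 = 112^2 mod 193 = 192.
x_5 = 192^2 mod 193 = 1.

72, 166, 150, 112, 192, 1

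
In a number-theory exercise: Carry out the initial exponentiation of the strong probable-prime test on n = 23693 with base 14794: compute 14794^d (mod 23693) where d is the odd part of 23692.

14794

n − 1 = 23692 = 2^2 · 5923, so s = 2 and d = 5923.
14794^5923 mod 23693 = 14794.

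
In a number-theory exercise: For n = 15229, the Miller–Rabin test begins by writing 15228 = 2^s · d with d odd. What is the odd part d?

3807

Halving: 15228 → 7614 → 3807; 3807 is odd.
So 15228 = 2^2 · 3807.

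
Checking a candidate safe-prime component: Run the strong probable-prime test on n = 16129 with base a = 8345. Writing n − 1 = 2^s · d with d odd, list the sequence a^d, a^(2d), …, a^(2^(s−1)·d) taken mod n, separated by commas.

2539, 11050, 5970, 11939, 7748, 15495, 14860, 13590

n − 1 = 16128 = 2^8 · 63, so s = 8 and d = 63.
x_0 = 8345^63 mod 16129 = 2539.
x_1 = 2539^2 mod 16129 = 11050.
x_2 = 11050^2 mod 16129 = 5970.
x_3 = 5970^2 mod 16129 = 11939.
x_4 = 11939^2 mod 16129 = 7748.
x_5 = 7748^2 mod 16129 = 15495.
x_6 = 15495^2 mod 16129 = 14860.
x_7 = 14860^2 mod 16129 = 13590.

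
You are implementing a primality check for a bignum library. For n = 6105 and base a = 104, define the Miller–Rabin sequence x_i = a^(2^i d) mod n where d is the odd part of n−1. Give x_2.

n − 1 = 6104 = 2^3 · 763, so s = 3 and d = 763.
x_0 = 104^763 mod 6105 = 4184.
x_1 = 4184^2 mod 6105 = 2821.
x_2 = 2821^2 mod 6105 = 3226.

3226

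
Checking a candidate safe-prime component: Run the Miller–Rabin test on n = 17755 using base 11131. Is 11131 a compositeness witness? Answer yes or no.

n − 1 = 17754 = 2^1 · 8877, so s = 1 and d = 8877.
x_0 = 11131^8877 mod 17755 = 1.
x_0 = 1, so 11131 is not a witness.

no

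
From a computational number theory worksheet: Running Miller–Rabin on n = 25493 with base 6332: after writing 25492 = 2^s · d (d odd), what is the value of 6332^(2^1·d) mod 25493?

n − 1 = 25492 = 2^2 · 6373, so s = 2 and d = 6373.
Repeated squaring mod 25493: 6332^1 ≡ 6332, 6332^2 ≡ 19228, 6332^4 ≡ 16498, 6332^8 ≡ 20736, 6332^16 ≡ 16758, 6332^32 ≡ 25169, 6332^64 ≡ 3004, 6332^128 ≡ 24987, 6332^256 ≡ 1106, 6332^512 ≡ 25065, 6332^1024 ≡ 4733, 6332^2048 ≡ 18435, 6332^4096 ≡ 2042.
6373 = 4096 + 2048 + 128 + 64 + 32 + 4 + 1, so 6332^6373 ≡ 2042·18435·24987·3004·25169·16498·6332 ≡ 21243 (mod 25493).
x_0 = 21243.
x_1 = 21243^2 mod 25493 = 13456.

13456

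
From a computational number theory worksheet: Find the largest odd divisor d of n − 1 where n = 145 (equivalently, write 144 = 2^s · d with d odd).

Halving: 144 → 72 → 36 → 18 → 9; 9 is odd.
So 144 = 2^4 · 9.

9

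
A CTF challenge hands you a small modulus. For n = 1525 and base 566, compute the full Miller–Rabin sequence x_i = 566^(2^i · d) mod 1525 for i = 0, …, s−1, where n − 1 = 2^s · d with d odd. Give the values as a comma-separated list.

1441, 956

n − 1 = 1524 = 2^2 · 381, so s = 2 and d = 381.
x_0 = 566^381 mod 1525 = 1441.
x_1 = 1441^2 mod 1525 = 956.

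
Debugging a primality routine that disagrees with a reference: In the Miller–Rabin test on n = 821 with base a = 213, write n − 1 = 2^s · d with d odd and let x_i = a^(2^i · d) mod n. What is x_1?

n − 1 = 820 = 2^2 · 205, so s = 2 and d = 205.
x_0 = 213^205 mod 821 = 526.
x_1 = 526^2 mod 821 = 820.

820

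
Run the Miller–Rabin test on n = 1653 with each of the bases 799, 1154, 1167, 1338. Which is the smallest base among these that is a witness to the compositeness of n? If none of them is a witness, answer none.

n − 1 = 1652 = 2^2 · 413, so s = 2 and d = 413.
Base 799: x_0 = 799^413 mod 1653 = 1. x_0 = 1, so 799 is not a witness.
Base 1154: x_0 = 1154^413 mod 1653 = 1364. x_0 is neither 1 nor 1652, so continue squaring. x_1 = 1364^2 mod 1653 = 871. Reached i = s−1 = 1 without hitting −1: 1154 is a Miller–Rabin witness and 1653 is composite.
Base 1167: x_0 = 1167^413 mod 1653 = 639. x_0 is neither 1 nor 1652, so continue squaring. x_1 = 639^2 mod 1653 = 30. Reached i = s−1 = 1 without hitting −1: 1167 is a Miller–Rabin witness and 1653 is composite.
Base 1338: x_0 = 1338^413 mod 1653 = 753. x_0 is neither 1 nor 1652, so continue squaring. x_1 = 753^2 mod 1653 = 30. Reached i = s−1 = 1 without hitting −1: 1338 is a Miller–Rabin witness and 1653 is composite.
The smallest witness among the given bases is 1154.

1154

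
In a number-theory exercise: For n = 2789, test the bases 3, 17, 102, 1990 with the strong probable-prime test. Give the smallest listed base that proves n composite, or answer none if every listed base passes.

n − 1 = 2788 = 2^2 · 697, so s = 2 and d = 697.
Base 3: x_0 = 3^697 mod 2789 = 167. x_0 is neither 1 nor 2788, so continue squaring. x_1 = 167^2 mod 2789 = 2788. x_1 ≡ −1, so 3 is not a witness.
Base 17: x_0 = 17^697 mod 2789 = 1. x_0 = 1, so 17 is not a witness.
Base 102: x_0 = 102^697 mod 2789 = 2788. x_0 = 2788 ≡ −1, so 102 is not a witness.
Base 1990: x_0 = 1990^697 mod 2789 = 1. x_0 = 1, so 1990 is not a witness.
No listed base is a witness for 2789.

none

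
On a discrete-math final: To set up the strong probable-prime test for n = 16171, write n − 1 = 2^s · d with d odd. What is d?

8085

Halving: 16170 → 8085; 8085 is odd.
So 16170 = 2^1 · 8085.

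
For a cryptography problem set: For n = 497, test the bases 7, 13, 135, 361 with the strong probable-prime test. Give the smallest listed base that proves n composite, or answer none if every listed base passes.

n − 1 = 496 = 2^4 · 31, so s = 4 and d = 31.
Base 7: x_0 = 7^31 mod 497 = 224. x_0 is neither 1 nor 496, so continue squaring. x_1 = 224^2 mod 497 = 476. x_2 = 476^2 mod 497 = 441. x_3 = 441^2 mod 497 = 154. Reached i = s−1 = 3 without hitting −1: 7 is a Miller–Rabin witness and 497 is composite.
Base 13: x_0 = 13^31 mod 497 = 482. x_0 is neither 1 nor 496, so continue squaring. x_1 = 482^2 mod 497 = 225. x_2 = 225^2 mod 497 = 428. x_3 = 428^2 mod 497 = 288. Reached i = s−1 = 3 without hitting −1: 13 is a Miller–Rabin witness and 497 is composite.
Base 135: x_0 = 135^31 mod 497 = 415. x_0 is neither 1 nor 496, so continue squaring. x_1 = 415^2 mod 497 = 263. x_2 = 263^2 mod 497 = 86. x_3 = 86^2 mod 497 = 438. Reached i = s−1 = 3 without hitting −1: 135 is a Miller–Rabin witness and 497 is composite.
Base 361: x_0 = 361^31 mod 497 = 4. x_0 is neither 1 nor 496, so continue squaring. x_1 = 4^2 mod 497 = 16. x_2 = 16^2 mod 497 = 256. x_3 = 256^2 mod 497 = 429. Reached i = s−1 = 3 without hitting −1: 361 is a Miller–Rabin witness and 497 is composite.
The smallest witness among the given bases is 7.

7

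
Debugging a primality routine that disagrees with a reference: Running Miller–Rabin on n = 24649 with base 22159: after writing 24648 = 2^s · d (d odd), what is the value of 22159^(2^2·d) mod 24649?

10991

n − 1 = 24648 = 2^3 · 3081, so s = 3 and d = 3081.
x_0 = 22159^3081 mod 24649 = 14001.
x_1 = 14001^2 mod 24649 = 19153.
x_2 = 19153^2 mod 24649 = 10991.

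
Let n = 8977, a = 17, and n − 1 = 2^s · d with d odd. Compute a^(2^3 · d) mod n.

n − 1 = 8976 = 2^4 · 561, so s = 4 and d = 561.
Repeated squaring mod 8977: 17^1 ≡ 17, 17^2 ≡ 289, 17^4 ≡ 2728, 17^8 ≡ 51, 17^16 ≡ 2601, 17^32 ≡ 5520, 17^64 ≡ 2462, 17^128 ≡ 1969, 17^256 ≡ 7874, 17^512 ≡ 4714.
561 = 512 + 32 + 16 + 1, so 17^561 ≡ 4714·5520·2601·17 ≡ 3922 (mod 8977).
x_0 = 3922.
x_1 = 3922^2 mod 8977 = 4483.
x_2 = 4483^2 mod 8977 = 6763.
x_3 = 6763^2 mod 8977 = 354.

354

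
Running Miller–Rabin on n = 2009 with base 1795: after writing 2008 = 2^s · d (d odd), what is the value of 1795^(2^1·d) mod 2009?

655

n − 1 = 2008 = 2^3 · 251, so s = 3 and d = 251.
Repeated squaring mod 2009: 1795^1 ≡ 1795, 1795^2 ≡ 1598, 1795^4 ≡ 165, 1795^8 ≡ 1108, 1795^16 ≡ 165, 1795^32 ≡ 1108, 1795^64 ≡ 165, 1795^128 ≡ 1108.
251 = 128 + 64 + 32 + 16 + 8 + 2 + 1, so 1795^251 ≡ 1108·165·1108·165·1108·1598·1795 ≡ 460 (mod 2009).
x_0 = 460.
x_1 = 460^2 mod 2009 = 655.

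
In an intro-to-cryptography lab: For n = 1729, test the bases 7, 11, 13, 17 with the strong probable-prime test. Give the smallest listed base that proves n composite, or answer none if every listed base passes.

7

n − 1 = 1728 = 2^6 · 27, so s = 6 and d = 27.
Base 7: x_0 = 7^27 mod 1729 = 343. x_0 is neither 1 nor 1728, so continue squaring. x_1 = 343^2 mod 1729 = 77. x_2 = 77^2 mod 1729 = 742. x_3 = 742^2 mod 1729 = 742. x_4 = 742^2 mod 1729 = 742. x_5 = 742^2 mod 1729 = 742. Reached i = s−1 = 5 without hitting −1: 7 is a Miller–Rabin witness and 1729 is composite.
Base 11: x_0 = 11^27 mod 1729 = 1331. x_0 is neither 1 nor 1728, so continue squaring. x_1 = 1331^2 mod 1729 = 1065. x_2 = 1065^2 mod 1729 = 1. x_2 = 1 but x_1 ≠ ±1, a nontrivial square root of 1 — 11 is a witness and 1729 is composite.
Base 13: x_0 = 13^27 mod 1729 = 1196. x_0 is neither 1 nor 1728, so continue squaring. x_1 = 1196^2 mod 1729 = 533. x_2 = 533^2 mod 1729 = 533. x_3 = 533^2 mod 1729 = 533. x_4 = 533^2 mod 1729 = 533. x_5 = 533^2 mod 1729 = 533. Reached i = s−1 = 5 without hitting −1: 13 is a Miller–Rabin witness and 1729 is composite.
Base 17: x_0 = 17^27 mod 1729 = 818. x_0 is neither 1 nor 1728, so continue squaring. x_1 = 818^2 mod 1729 = 1. x_1 = 1 but x_0 ≠ ±1, a nontrivial square root of 1 — 17 is a witness and 1729 is composite.
The smallest witness among the given bases is 7.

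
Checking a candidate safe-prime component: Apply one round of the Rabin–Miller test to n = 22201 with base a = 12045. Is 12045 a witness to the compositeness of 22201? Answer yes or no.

n − 1 = 22200 = 2^3 · 2775, so s = 3 and d = 2775.
x_0 = 12045^2775 mod 22201 = 1.
x_0 = 1, so 12045 is not a witness.

no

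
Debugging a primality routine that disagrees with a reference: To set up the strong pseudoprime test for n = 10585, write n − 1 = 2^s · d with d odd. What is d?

Halving: 10584 → 5292 → 2646 → 1323; 1323 is odd.
So 10584 = 2^3 · 1323.

1323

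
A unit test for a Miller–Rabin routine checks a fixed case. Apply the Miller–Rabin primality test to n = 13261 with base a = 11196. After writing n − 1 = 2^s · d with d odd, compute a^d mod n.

6124

n − 1 = 13260 = 2^2 · 3315, so s = 2 and d = 3315.
11196^3315 mod 13261 = 6124.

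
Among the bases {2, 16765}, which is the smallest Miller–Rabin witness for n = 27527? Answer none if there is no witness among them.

none

n − 1 = 27526 = 2^1 · 13763, so s = 1 and d = 13763.
Base 2: x_0 = 2^13763 mod 27527 = 1. x_0 = 1, so 2 is not a witness.
Base 16765: x_0 = 16765^13763 mod 27527 = 1. x_0 = 1, so 16765 is not a witness.
No listed base is a witness for 27527.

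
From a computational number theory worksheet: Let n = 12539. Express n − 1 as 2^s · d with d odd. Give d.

6269

Halving: 12538 → 6269; 6269 is odd.
So 12538 = 2^1 · 6269.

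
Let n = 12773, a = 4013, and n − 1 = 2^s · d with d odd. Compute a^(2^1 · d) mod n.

2951

n − 1 = 12772 = 2^2 · 3193, so s = 2 and d = 3193.
By repeated squaring, 4013^3193 ≡ 801 (mod 12773).
x_0 = 801.
x_1 = 801^2 mod 12773 = 2951.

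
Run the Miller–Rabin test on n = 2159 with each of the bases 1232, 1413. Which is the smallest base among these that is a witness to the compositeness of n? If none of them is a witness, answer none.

n − 1 = 2158 = 2^1 · 1079, so s = 1 and d = 1079.
Base 1232: x_0 = 1232^1079 mod 2159 = 2072. x_0 ∉ {1, 2158} and s = 1, so 1232 is a Miller–Rabin witness and 2159 is composite.
Base 1413: x_0 = 1413^1079 mod 2159 = 1794. x_0 ∉ {1, 2158} and s = 1, so 1413 is a Miller–Rabin witness and 2159 is composite.
The smallest witness among the given bases is 1232.

1232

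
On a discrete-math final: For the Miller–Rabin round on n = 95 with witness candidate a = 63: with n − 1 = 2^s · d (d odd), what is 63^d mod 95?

n − 1 = 94 = 2^1 · 47, so s = 1 and d = 47.
Repeated squaring mod 95: 63^1 ≡ 63, 63^2 ≡ 74, 63^4 ≡ 61, 63^8 ≡ 16, 63^16 ≡ 66, 63^32 ≡ 81.
47 = 32 + 8 + 4 + 2 + 1, so 63^47 ≡ 81·16·61·74·63 ≡ 17 (mod 95).

17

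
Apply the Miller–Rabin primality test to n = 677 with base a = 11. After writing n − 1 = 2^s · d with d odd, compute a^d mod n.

n − 1 = 676 = 2^2 · 169, so s = 2 and d = 169.
By repeated squaring, 11^169 ≡ 651 (mod 677).

651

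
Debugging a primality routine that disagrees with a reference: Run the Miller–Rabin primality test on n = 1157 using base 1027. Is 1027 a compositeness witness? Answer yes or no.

yes

n − 1 = 1156 = 2^2 · 289, so s = 2 and d = 289.
Repeated squaring mod 1157: 1027^1 ≡ 1027, 1027^2 ≡ 702, 1027^4 ≡ 1079, 1027^8 ≡ 299, 1027^16 ≡ 312, 1027^32 ≡ 156, 1027^64 ≡ 39, 1027^128 ≡ 364, 1027^256 ≡ 598.
289 = 256 + 32 + 1, so 1027^289 ≡ 598·156·1027 ≡ 234 (mod 1157).
x_0 = 1027^289 mod 1157 = 234.
x_0 is neither 1 nor 1156, so continue squaring.
x_1 = 234^2 mod 1157 = 377.
Reached i = s−1 = 1 without hitting −1: 1027 is a Miller–Rabin witness and 1157 is composite.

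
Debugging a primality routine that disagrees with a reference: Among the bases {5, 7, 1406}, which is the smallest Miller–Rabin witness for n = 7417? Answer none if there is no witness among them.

none

n − 1 = 7416 = 2^3 · 927, so s = 3 and d = 927.
Base 5: x_0 = 5^927 mod 7417 = 2198. x_0 is neither 1 nor 7416, so continue squaring. x_1 = 2198^2 mod 7417 = 2737. x_2 = 2737^2 mod 7417 = 7416. x_2 ≡ −1, so 5 is not a witness.
Base 7: x_0 = 7^927 mod 7417 = 1. x_0 = 1, so 7 is not a witness.
Base 1406: x_0 = 1406^927 mod 7417 = 2198. x_0 is neither 1 nor 7416, so continue squaring. x_1 = 2198^2 mod 7417 = 2737. x_2 = 2737^2 mod 7417 = 7416. x_2 ≡ −1, so 1406 is not a witness.
No listed base is a witness for 7417.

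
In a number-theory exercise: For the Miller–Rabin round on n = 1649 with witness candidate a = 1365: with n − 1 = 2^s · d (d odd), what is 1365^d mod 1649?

n − 1 = 1648 = 2^4 · 103, so s = 4 and d = 103.
By repeated squaring, 1365^103 ≡ 401 (mod 1649).

401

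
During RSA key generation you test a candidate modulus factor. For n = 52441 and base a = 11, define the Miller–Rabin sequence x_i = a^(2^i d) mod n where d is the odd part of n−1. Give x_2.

n − 1 = 52440 = 2^3 · 6555, so s = 3 and d = 6555.
x_0 = 11^6555 mod 52441 = 3892.
x_1 = 3892^2 mod 52441 = 44656.
x_2 = 44656^2 mod 52441 = 36870.

36870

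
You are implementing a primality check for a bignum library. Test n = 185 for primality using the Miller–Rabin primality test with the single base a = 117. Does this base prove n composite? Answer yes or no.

no

n − 1 = 184 = 2^3 · 23, so s = 3 and d = 23.
x_0 = 117^23 mod 185 = 68.
x_0 is neither 1 nor 184, so continue squaring.
x_1 = 68^2 mod 185 = 184.
x_1 ≡ −1, so 117 is not a witness.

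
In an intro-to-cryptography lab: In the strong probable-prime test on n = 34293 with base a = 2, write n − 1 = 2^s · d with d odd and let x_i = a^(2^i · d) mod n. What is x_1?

n − 1 = 34292 = 2^2 · 8573, so s = 2 and d = 8573.
x_0 = 2^8573 mod 34293 = 6479.
x_1 = 6479^2 mod 34293 = 2809.

2809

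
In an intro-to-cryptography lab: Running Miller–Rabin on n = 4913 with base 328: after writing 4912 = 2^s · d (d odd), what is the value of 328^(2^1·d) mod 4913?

n − 1 = 4912 = 2^4 · 307, so s = 4 and d = 307.
x_0 = 328^307 mod 4913 = 1689.
x_1 = 1689^2 mod 4913 = 3181.

3181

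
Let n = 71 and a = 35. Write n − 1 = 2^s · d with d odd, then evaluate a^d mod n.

70

n − 1 = 70 = 2^1 · 35, so s = 1 and d = 35.
Repeated squaring mod 71: 35^1 ≡ 35, 35^2 ≡ 18, 35^4 ≡ 40, 35^8 ≡ 38, 35^16 ≡ 24, 35^32 ≡ 8.
35 = 32 + 2 + 1, so 35^35 ≡ 8·18·35 ≡ 70 (mod 71).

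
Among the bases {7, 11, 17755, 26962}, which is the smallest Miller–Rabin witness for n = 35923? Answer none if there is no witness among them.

n − 1 = 35922 = 2^1 · 17961, so s = 1 and d = 17961.
Base 7: x_0 = 7^17961 mod 35923 = 1. x_0 = 1, so 7 is not a witness.
Base 11: x_0 = 11^17961 mod 35923 = 1. x_0 = 1, so 11 is not a witness.
Base 17755: x_0 = 17755^17961 mod 35923 = 35922. x_0 = 35922 ≡ −1, so 17755 is not a witness.
Base 26962: x_0 = 26962^17961 mod 35923 = 1. x_0 = 1, so 26962 is not a witness.
No listed base is a witness for 35923.

none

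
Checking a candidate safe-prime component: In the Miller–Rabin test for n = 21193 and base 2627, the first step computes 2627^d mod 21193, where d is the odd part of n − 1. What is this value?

11165

n − 1 = 21192 = 2^3 · 2649, so s = 3 and d = 2649.
Repeated squaring mod 21193: 2627^1 ≡ 2627, 2627^2 ≡ 13404, 2627^4 ≡ 14155, 2627^8 ≡ 5403, 2627^16 ≡ 9648, 2627^32 ≡ 4248, 2627^64 ≡ 10261, 2627^128 ≡ 1297, 2627^256 ≡ 7962, 2627^512 ≡ 5181, 2627^1024 ≡ 12423, 2627^2048 ≡ 3503.
2649 = 2048 + 512 + 64 + 16 + 8 + 1, so 2627^2649 ≡ 3503·5181·10261·9648·5403·2627 ≡ 11165 (mod 21193).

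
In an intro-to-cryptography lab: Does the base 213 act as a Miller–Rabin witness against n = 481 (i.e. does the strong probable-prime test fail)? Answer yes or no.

yes

n − 1 = 480 = 2^5 · 15, so s = 5 and d = 15.
Repeated squaring mod 481: 213^1 ≡ 213, 213^2 ≡ 155, 213^4 ≡ 456, 213^8 ≡ 144.
15 = 8 + 4 + 2 + 1, so 213^15 ≡ 144·456·155·213 ≡ 138 (mod 481).
x_0 = 213^15 mod 481 = 138.
x_0 is neither 1 nor 480, so continue squaring.
x_1 = 138^2 mod 481 = 285.
x_2 = 285^2 mod 481 = 417.
x_3 = 417^2 mod 481 = 248.
x_4 = 248^2 mod 481 = 417.
Reached i = s−1 = 4 without hitting −1: 213 is a Miller–Rabin witness and 481 is composite.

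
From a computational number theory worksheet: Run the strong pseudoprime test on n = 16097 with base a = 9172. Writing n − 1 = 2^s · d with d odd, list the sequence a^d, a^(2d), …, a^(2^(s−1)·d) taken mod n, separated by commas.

14261, 6623, 15901, 6222, 16096

n − 1 = 16096 = 2^5 · 503, so s = 5 and d = 503.
x_0 = 9172^503 mod 16097 = 14261.
x_1 = 14261^2 mod 16097 = 6623.
x_2 = 6623^2 mod 16097 = 15901.
x_3 = 15901^2 mod 16097 = 6222.
x_4 = 6222^2 mod 16097 = 16096.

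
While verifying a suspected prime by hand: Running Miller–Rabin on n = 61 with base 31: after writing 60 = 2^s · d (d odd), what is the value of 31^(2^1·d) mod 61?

60

n − 1 = 60 = 2^2 · 15, so s = 2 and d = 15.
x_0 = 31^15 mod 61 = 50.
x_1 = 50^2 mod 61 = 60.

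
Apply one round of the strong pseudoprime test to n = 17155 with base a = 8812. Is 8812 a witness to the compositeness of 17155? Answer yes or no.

yes

n − 1 = 17154 = 2^1 · 8577, so s = 1 and d = 8577.
x_0 = 8812^8577 mod 17155 = 5307.
x_0 ∉ {1, 17154} and s = 1, so 8812 is a Miller–Rabin witness and 17155 is composite.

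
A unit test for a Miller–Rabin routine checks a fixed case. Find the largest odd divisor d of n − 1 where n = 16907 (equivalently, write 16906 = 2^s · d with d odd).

Halving: 16906 → 8453; 8453 is odd.
So 16906 = 2^1 · 8453.

8453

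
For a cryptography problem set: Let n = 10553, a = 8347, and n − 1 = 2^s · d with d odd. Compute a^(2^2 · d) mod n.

1296

n − 1 = 10552 = 2^3 · 1319, so s = 3 and d = 1319.
x_0 = 8347^1319 mod 10553 = 6.
x_1 = 6^2 mod 10553 = 36.
x_2 = 36^2 mod 10553 = 1296.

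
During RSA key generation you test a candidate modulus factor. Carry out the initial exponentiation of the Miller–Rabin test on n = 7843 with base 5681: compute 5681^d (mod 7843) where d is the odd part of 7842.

n − 1 = 7842 = 2^1 · 3921, so s = 1 and d = 3921.
5681^3921 mod 7843 = 5681.

5681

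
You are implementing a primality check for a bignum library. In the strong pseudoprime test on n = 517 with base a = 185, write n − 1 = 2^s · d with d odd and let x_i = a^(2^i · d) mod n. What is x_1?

n − 1 = 516 = 2^2 · 129, so s = 2 and d = 129.
x_0 = 185^129 mod 517 = 456.
x_1 = 456^2 mod 517 = 102.

102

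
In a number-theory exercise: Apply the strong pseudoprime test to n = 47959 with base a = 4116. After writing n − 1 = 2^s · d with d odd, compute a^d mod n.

31701

n − 1 = 47958 = 2^1 · 23979, so s = 1 and d = 23979.
Repeated squaring mod 47959: 4116^1 ≡ 4116, 4116^2 ≡ 11929, 4116^4 ≡ 6688, 4116^8 ≡ 31556, 4116^16 ≡ 8419, 4116^32 ≡ 44118, 4116^64 ≡ 29868, 4116^128 ≡ 12065, 4116^256 ≡ 8660, 4116^512 ≡ 35683, 4116^1024 ≡ 12998, 4116^2048 ≡ 36406, 4116^4096 ≡ 1912, 4116^8192 ≡ 10860, 4116^16384 ≡ 8419.
23979 = 16384 + 4096 + 2048 + 1024 + 256 + 128 + 32 + 8 + 2 + 1, so 4116^23979 ≡ 8419·1912·36406·12998·8660·12065·44118·31556·11929·4116 ≡ 31701 (mod 47959).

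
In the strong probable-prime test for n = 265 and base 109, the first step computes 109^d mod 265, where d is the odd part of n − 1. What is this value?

39

n − 1 = 264 = 2^3 · 33, so s = 3 and d = 33.
Repeated squaring mod 265: 109^1 ≡ 109, 109^2 ≡ 221, 109^4 ≡ 81, 109^8 ≡ 201, 109^16 ≡ 121, 109^32 ≡ 66.
33 = 32 + 1, so 109^33 ≡ 66·109 ≡ 39 (mod 265).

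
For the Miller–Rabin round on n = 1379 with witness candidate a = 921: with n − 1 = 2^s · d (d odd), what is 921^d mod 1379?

457

n − 1 = 1378 = 2^1 · 689, so s = 1 and d = 689.
Repeated squaring mod 1379: 921^1 ≡ 921, 921^2 ≡ 156, 921^4 ≡ 893, 921^8 ≡ 387, 921^16 ≡ 837, 921^32 ≡ 37, 921^64 ≡ 1369, 921^128 ≡ 100, 921^256 ≡ 347, 921^512 ≡ 436.
689 = 512 + 128 + 32 + 16 + 1, so 921^689 ≡ 436·100·37·837·921 ≡ 457 (mod 1379).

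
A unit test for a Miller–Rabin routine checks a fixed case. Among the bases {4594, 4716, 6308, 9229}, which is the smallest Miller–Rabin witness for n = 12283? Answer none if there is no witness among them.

n − 1 = 12282 = 2^1 · 6141, so s = 1 and d = 6141.
Base 4594: x_0 = 4594^6141 mod 12283 = 2418. x_0 ∉ {1, 12282} and s = 1, so 4594 is a Miller–Rabin witness and 12283 is composite.
Base 4716: x_0 = 4716^6141 mod 12283 = 190. x_0 ∉ {1, 12282} and s = 1, so 4716 is a Miller–Rabin witness and 12283 is composite.
Base 6308: x_0 = 6308^6141 mod 12283 = 7173. x_0 ∉ {1, 12282} and s = 1, so 6308 is a Miller–Rabin witness and 12283 is composite.
Base 9229: x_0 = 9229^6141 mod 12283 = 9371. x_0 ∉ {1, 12282} and s = 1, so 9229 is a Miller–Rabin witness and 12283 is composite.
The smallest witness among the given bases is 4594.

4594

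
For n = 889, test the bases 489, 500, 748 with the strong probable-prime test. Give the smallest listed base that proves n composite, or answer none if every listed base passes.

n − 1 = 888 = 2^3 · 111, so s = 3 and d = 111.
Base 489: x_0 = 489^111 mod 889 = 888. x_0 = 888 ≡ −1, so 489 is not a witness.
Base 500: x_0 = 500^111 mod 889 = 111. x_0 is neither 1 nor 888, so continue squaring. x_1 = 111^2 mod 889 = 764. x_2 = 764^2 mod 889 = 512. Reached i = s−1 = 2 without hitting −1: 500 is a Miller–Rabin witness and 889 is composite.
Base 748: x_0 = 748^111 mod 889 = 419. x_0 is neither 1 nor 888, so continue squaring. x_1 = 419^2 mod 889 = 428. x_2 = 428^2 mod 889 = 50. Reached i = s−1 = 2 without hitting −1: 748 is a Miller–Rabin witness and 889 is composite.
The smallest witness among the given bases is 500.

500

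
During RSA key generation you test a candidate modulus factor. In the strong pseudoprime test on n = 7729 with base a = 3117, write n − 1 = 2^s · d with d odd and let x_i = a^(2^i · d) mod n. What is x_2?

1083

n − 1 = 7728 = 2^4 · 483, so s = 4 and d = 483.
x_0 = 3117^483 mod 7729 = 1973.
x_1 = 1973^2 mod 7729 = 5042.
x_2 = 5042^2 mod 7729 = 1083.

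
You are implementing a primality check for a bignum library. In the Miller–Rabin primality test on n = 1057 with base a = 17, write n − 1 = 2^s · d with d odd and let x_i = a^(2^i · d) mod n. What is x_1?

n − 1 = 1056 = 2^5 · 33, so s = 5 and d = 33.
x_0 = 17^33 mod 1057 = 482.
x_1 = 482^2 mod 1057 = 841.

841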